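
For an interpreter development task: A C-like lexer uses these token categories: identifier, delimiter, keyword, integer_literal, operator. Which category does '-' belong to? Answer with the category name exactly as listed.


Token: '-'
Checking categories:
  identifier: no
  integer_literal: no
  operator: YES
  keyword: no
  delimiter: no
Category: operator

operator


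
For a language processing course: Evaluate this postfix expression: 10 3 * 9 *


Processing tokens left to right:
Push 10, Push 3
Pop 10 and 3, compute 10 * 3 = 30, push 30
Push 9
Pop 30 and 9, compute 30 * 9 = 270, push 270
Stack result: 270

270


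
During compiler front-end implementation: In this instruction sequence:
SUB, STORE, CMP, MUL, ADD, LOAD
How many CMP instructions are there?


Scanning instruction sequence for CMP:
  Position 1: SUB
  Position 2: STORE
  Position 3: CMP <- MATCH
  Position 4: MUL
  Position 5: ADD
  Position 6: LOAD
Matches at positions: [3]
Total CMP count: 1

1


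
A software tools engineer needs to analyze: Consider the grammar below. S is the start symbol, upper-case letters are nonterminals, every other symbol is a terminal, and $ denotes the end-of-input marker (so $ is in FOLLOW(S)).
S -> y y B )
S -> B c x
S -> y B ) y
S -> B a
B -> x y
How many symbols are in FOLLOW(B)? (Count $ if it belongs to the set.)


S is the start symbol and does not occur in any rule body, so FOLLOW(S) = {$}.
Examining every occurrence of B in a rule body:
  S -> y y B ) : B is followed by terminal ')' -> add ')'
  S -> B c x : B is followed by terminal 'c' -> add 'c'
  S -> y B ) y : B is followed by terminal ')' -> add ')' (already in the set)
  S -> B a : B is followed by terminal 'a' -> add 'a'
  B -> x y : B does not occur in the body -> contributes nothing
FOLLOW(B) = {), a, c}
Count: 3

3


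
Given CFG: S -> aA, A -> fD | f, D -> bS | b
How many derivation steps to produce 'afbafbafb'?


Grammar: S -> aA, A -> fD | f, D -> bS | b
Deriving 'afbafbafb':
Step 1: S -> aA => aA
Step 2: A -> fD => afD
Step 3: D -> bS => afbS
Step 4: S -> aA => afbaA
Step 5: A -> fD => afbafD
Step 6: D -> bS => afbafbS
Step 7: S -> aA => afbafbaA
Step 8: A -> fD => afbafbafD
Step 9: D -> b => afbafbafb
Total derivation steps: 9

9


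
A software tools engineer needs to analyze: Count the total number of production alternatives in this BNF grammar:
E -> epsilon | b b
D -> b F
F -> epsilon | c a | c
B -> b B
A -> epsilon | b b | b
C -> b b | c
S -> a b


Counting alternatives per rule:
  E: 2 alternative(s)
  D: 1 alternative(s)
  F: 3 alternative(s)
  B: 1 alternative(s)
  A: 3 alternative(s)
  C: 2 alternative(s)
  S: 1 alternative(s)
Sum: 2 + 1 + 3 + 1 + 3 + 2 + 1 = 13

13


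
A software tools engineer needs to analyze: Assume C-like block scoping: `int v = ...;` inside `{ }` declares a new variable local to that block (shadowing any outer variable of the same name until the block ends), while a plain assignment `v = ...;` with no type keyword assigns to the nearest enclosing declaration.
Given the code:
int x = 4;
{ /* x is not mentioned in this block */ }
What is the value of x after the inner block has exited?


Analyzing scoping rules:
Outer scope: declares x = 4
Inner block: x is neither redeclared nor assigned -> unchanged
After the block -> 4
Result: 4

4


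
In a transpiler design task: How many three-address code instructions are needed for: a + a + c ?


Expression: a + a + c
Generating three-address code (respecting * over +/- precedence):
  Instruction 1: t1 = a + a
  Instruction 2: t2 = t1 + c
Total instructions: 2

2


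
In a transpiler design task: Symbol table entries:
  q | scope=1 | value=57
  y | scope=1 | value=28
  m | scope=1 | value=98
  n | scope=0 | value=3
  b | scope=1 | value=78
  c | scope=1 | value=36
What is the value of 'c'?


Searching symbol table for 'c':
  q | scope=1 | value=57
  y | scope=1 | value=28
  m | scope=1 | value=98
  n | scope=0 | value=3
  b | scope=1 | value=78
  c | scope=1 | value=36 <- MATCH
Found 'c' at scope 1 with value 36

36


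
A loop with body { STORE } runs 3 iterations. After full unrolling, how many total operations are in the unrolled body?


Loop body operations: STORE (1 op per iteration)
Unrolling 3 iterations:
  Iteration 1: STORE (1 ops)
  Iteration 2: STORE (1 ops)
  Iteration 3: STORE (1 ops)
Total: 3 iterations * 1 ops/iter = 3 operations

3


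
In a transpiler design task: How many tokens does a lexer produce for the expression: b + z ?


Scanning 'b + z'
Token 1: 'b' -> identifier
Token 2: '+' -> operator
Token 3: 'z' -> identifier
Total tokens: 3

3


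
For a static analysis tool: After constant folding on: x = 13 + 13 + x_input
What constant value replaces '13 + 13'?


Identifying constant sub-expression:
  Original: x = 13 + 13 + x_input
  13 and 13 are both compile-time constants
  Evaluating: 13 + 13 = 26
  After folding: x = 26 + x_input

26


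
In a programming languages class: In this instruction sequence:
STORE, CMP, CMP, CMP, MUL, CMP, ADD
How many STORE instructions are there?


Scanning instruction sequence for STORE:
  Position 1: STORE <- MATCH
  Position 2: CMP
  Position 3: CMP
  Position 4: CMP
  Position 5: MUL
  Position 6: CMP
  Position 7: ADD
Matches at positions: [1]
Total STORE count: 1

1


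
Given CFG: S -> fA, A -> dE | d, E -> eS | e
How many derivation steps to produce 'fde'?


Grammar: S -> fA, A -> dE | d, E -> eS | e
Deriving 'fde':
Step 1: S -> fA => fA
Step 2: A -> dE => fdE
Step 3: E -> e => fde
Total derivation steps: 3

3


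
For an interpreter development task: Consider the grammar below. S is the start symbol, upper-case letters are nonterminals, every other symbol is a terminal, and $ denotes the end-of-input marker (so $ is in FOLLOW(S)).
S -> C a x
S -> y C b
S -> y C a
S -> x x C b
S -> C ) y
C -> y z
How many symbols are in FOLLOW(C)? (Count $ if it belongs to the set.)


S is the start symbol and does not occur in any rule body, so FOLLOW(S) = {$}.
Examining every occurrence of C in a rule body:
  S -> C a x : C is followed by terminal 'a' -> add 'a'
  S -> y C b : C is followed by terminal 'b' -> add 'b'
  S -> y C a : C is followed by terminal 'a' -> add 'a' (already in the set)
  S -> x x C b : C is followed by terminal 'b' -> add 'b' (already in the set)
  S -> C ) y : C is followed by terminal ')' -> add ')'
  C -> y z : C does not occur in the body -> contributes nothing
FOLLOW(C) = {), a, b}
Count: 3

3


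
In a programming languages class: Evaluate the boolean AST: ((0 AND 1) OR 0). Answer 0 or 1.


Step 1: Evaluate inner node
  0 AND 1 = 0
Step 2: Evaluate root node
  0 OR 0 = 0

0


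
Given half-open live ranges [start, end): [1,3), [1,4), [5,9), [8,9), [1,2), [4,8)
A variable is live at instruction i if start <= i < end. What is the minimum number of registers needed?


Live ranges:
  Var0: [1, 3)
  Var1: [1, 4)
  Var2: [5, 9)
  Var3: [8, 9)
  Var4: [1, 2)
  Var5: [4, 8)
Sweep-line events (position, delta, active):
  pos=1 start -> active=1
  pos=1 start -> active=2
  pos=1 start -> active=3
  pos=2 end -> active=2
  pos=3 end -> active=1
  pos=4 end -> active=0
  pos=4 start -> active=1
  pos=5 start -> active=2
  pos=8 end -> active=1
  pos=8 start -> active=2
  pos=9 end -> active=1
  pos=9 end -> active=0
Maximum simultaneous active: 3
Minimum registers needed: 3

3


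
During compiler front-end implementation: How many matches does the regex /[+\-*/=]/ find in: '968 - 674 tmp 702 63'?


Pattern: /[+\-*/=]/ (operators)
Input: '968 - 674 tmp 702 63'
Scanning for matches:
  Match 1: '-'
Total matches: 1

1


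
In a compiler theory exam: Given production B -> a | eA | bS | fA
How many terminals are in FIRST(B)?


Production: B -> a | eA | bS | fA
Examining each alternative for leading terminals:
  B -> a : first terminal = 'a'
  B -> eA : first terminal = 'e'
  B -> bS : first terminal = 'b'
  B -> fA : first terminal = 'f'
FIRST(B) = {a, b, e, f}
Count: 4

4


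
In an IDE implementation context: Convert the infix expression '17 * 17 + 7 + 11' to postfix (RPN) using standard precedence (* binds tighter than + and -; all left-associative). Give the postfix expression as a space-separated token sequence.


Applying the shunting-yard algorithm:
  Operand 17 -> output
  Push '*' onto operator stack -> op-stack: [*]
  Operand 17 -> output
  See '+' (prec 1); top '*' (prec 2) >= it -> pop '*' to output
  Push '+' onto operator stack -> op-stack: [+]
  Operand 7 -> output
  See '+' (prec 1); top '+' (prec 1) >= it -> pop '+' to output
  Push '+' onto operator stack -> op-stack: [+]
  Operand 11 -> output
  End of input: pop '+' to output
Postfix result: 17 17 * 7 + 11 +

17 17 * 7 + 11 +


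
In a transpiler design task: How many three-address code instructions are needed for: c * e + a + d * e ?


Expression: c * e + a + d * e
Generating three-address code (respecting * over +/- precedence):
  Instruction 1: t1 = c * e
  Instruction 2: t2 = d * e
  Instruction 3: t3 = t1 + a
  Instruction 4: t4 = t3 + t2
Total instructions: 4

4


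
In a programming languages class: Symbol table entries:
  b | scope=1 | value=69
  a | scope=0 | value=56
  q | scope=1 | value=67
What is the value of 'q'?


Searching symbol table for 'q':
  b | scope=1 | value=69
  a | scope=0 | value=56
  q | scope=1 | value=67 <- MATCH
Found 'q' at scope 1 with value 67

67


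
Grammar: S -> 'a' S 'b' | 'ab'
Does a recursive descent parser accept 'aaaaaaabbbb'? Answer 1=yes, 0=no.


Grammar accepts strings of the form a^n b^n (n >= 1)
Word: 'aaaaaaabbbb'
Counting: 7 a's and 4 b's
Check: 7 == 4? No
Mismatch: a-count != b-count
Rejected

0


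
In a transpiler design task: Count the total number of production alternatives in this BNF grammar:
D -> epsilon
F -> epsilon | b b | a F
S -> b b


Counting alternatives per rule:
  D: 1 alternative(s)
  F: 3 alternative(s)
  S: 1 alternative(s)
Sum: 1 + 3 + 1 = 5

5


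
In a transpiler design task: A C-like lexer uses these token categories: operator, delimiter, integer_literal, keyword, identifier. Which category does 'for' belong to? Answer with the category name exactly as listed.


Token: 'for'
Checking categories:
  identifier: no
  integer_literal: no
  operator: no
  keyword: YES
  delimiter: no
Category: keyword

keyword


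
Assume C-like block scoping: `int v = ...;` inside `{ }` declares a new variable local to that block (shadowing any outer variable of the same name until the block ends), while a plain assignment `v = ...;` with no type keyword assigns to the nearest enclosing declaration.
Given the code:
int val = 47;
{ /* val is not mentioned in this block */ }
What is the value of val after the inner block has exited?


Analyzing scoping rules:
Outer scope: declares val = 47
Inner block: val is neither redeclared nor assigned -> unchanged
After the block -> 47
Result: 47

47


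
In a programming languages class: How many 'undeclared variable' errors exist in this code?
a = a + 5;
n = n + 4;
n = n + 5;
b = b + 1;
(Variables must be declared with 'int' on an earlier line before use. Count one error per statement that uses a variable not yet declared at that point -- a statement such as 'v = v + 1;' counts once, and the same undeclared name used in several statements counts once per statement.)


Scanning code line by line:
  Line 1: use 'a' -> ERROR (undeclared)
  Line 2: use 'n' -> ERROR (undeclared)
  Line 3: use 'n' -> ERROR (undeclared)
  Line 4: use 'b' -> ERROR (undeclared)
Total undeclared variable errors: 4

4


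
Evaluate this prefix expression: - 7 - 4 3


Parsing prefix expression: - 7 - 4 3
Step 1: Innermost operation '- 4 3'
  4 - 3 = 1
Step 2: Outer operation '- 7 [1]'
  7 - 1 = 6

6


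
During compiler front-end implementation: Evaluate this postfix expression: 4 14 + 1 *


Processing tokens left to right:
Push 4, Push 14
Pop 4 and 14, compute 4 + 14 = 18, push 18
Push 1
Pop 18 and 1, compute 18 * 1 = 18, push 18
Stack result: 18

18


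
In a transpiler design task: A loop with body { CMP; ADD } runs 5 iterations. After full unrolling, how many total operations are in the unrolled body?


Loop body operations: CMP, ADD (2 ops per iteration)
Unrolling 5 iterations:
  Iteration 1: CMP, ADD (2 ops)
  Iteration 2: CMP, ADD (2 ops)
  Iteration 3: CMP, ADD (2 ops)
  Iteration 4: CMP, ADD (2 ops)
  Iteration 5: CMP, ADD (2 ops)
Total: 5 iterations * 2 ops/iter = 10 operations

10


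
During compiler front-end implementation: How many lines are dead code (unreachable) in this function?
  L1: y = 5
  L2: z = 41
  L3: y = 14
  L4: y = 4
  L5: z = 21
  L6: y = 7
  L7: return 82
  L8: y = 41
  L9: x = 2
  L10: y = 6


Analyzing control flow:
  L1: reachable (before return)
  L2: reachable (before return)
  L3: reachable (before return)
  L4: reachable (before return)
  L5: reachable (before return)
  L6: reachable (before return)
  L7: reachable (return statement)
  L8: DEAD (after return at L7)
  L9: DEAD (after return at L7)
  L10: DEAD (after return at L7)
Return at L7, total lines = 10
Dead lines: L8 through L10
Count: 3

3


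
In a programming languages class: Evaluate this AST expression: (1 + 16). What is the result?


Expression: (1 + 16)
Evaluating step by step:
  1 + 16 = 17
Result: 17

17


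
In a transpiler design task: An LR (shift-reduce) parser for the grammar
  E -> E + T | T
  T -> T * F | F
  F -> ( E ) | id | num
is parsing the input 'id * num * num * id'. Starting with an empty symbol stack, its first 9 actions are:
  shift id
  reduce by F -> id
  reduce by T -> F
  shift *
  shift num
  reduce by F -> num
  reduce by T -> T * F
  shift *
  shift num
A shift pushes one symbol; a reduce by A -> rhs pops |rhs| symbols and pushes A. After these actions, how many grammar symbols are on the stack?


Tracking the symbol stack through each action:
  Action 1: shift 'id' : push -> stack = [id] (size 1)
  Action 2: reduce by F -> id : pop 1, push F -> stack = [F] (size 1)
  Action 3: reduce by T -> F : pop 1, push T -> stack = [T] (size 1)
  Action 4: shift '*' : push -> stack = [T, *] (size 2)
  Action 5: shift 'num' : push -> stack = [T, *, num] (size 3)
  Action 6: reduce by F -> num : pop 1, push F -> stack = [T, *, F] (size 3)
  Action 7: reduce by T -> T * F : pop 3, push T -> stack = [T] (size 1)
  Action 8: shift '*' : push -> stack = [T, *] (size 2)
  Action 9: shift 'num' : push -> stack = [T, *, num] (size 3)
Final stack size: 3

3


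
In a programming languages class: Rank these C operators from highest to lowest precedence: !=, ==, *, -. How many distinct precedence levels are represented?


Looking up precedence for each operator:
  != -> precedence 3
  == -> precedence 3
  * -> precedence 6
  - -> precedence 5
Sorted highest to lowest: *, -, !=, ==
Distinct precedence values: [6, 5, 3]
Number of distinct levels: 3

3


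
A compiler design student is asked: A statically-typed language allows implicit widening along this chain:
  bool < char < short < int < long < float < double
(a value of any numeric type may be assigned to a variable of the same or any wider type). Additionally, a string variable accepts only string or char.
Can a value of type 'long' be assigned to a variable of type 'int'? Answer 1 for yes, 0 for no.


Target variable type: int
Source value type: long
Numeric ranks: long=4, int=3
Widening allowed iff rank(source) <= rank(target): 4 <= 3? No
Result: 0

0


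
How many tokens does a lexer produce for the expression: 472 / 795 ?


Scanning '472 / 795'
Token 1: '472' -> integer_literal
Token 2: '/' -> operator
Token 3: '795' -> integer_literal
Total tokens: 3

3


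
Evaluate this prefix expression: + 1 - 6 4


Parsing prefix expression: + 1 - 6 4
Step 1: Innermost operation '- 6 4'
  6 - 4 = 2
Step 2: Outer operation '+ 1 [2]'
  1 + 2 = 3

3


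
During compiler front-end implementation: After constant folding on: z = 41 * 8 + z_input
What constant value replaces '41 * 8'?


Identifying constant sub-expression:
  Original: z = 41 * 8 + z_input
  41 and 8 are both compile-time constants
  Evaluating: 41 * 8 = 328
  After folding: z = 328 + z_input

328


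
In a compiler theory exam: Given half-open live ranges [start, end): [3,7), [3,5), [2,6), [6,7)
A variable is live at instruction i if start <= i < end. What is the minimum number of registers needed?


Live ranges:
  Var0: [3, 7)
  Var1: [3, 5)
  Var2: [2, 6)
  Var3: [6, 7)
Sweep-line events (position, delta, active):
  pos=2 start -> active=1
  pos=3 start -> active=2
  pos=3 start -> active=3
  pos=5 end -> active=2
  pos=6 end -> active=1
  pos=6 start -> active=2
  pos=7 end -> active=1
  pos=7 end -> active=0
Maximum simultaneous active: 3
Minimum registers needed: 3

3


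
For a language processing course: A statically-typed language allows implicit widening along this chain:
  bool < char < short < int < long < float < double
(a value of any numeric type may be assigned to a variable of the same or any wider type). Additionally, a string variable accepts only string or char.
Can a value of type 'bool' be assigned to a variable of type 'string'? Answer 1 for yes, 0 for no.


Target variable type: string
Source value type: bool
Rule: string accepts only {string, char}
  source 'bool' in {string, char}? No
Result: 0

0


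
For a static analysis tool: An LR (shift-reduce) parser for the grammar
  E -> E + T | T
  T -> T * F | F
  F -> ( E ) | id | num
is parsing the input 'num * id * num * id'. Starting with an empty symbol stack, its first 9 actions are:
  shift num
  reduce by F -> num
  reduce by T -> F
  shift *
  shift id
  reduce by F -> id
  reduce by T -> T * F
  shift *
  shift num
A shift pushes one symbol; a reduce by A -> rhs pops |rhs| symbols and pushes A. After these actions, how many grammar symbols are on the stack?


Tracking the symbol stack through each action:
  Action 1: shift 'num' : push -> stack = [num] (size 1)
  Action 2: reduce by F -> num : pop 1, push F -> stack = [F] (size 1)
  Action 3: reduce by T -> F : pop 1, push T -> stack = [T] (size 1)
  Action 4: shift '*' : push -> stack = [T, *] (size 2)
  Action 5: shift 'id' : push -> stack = [T, *, id] (size 3)
  Action 6: reduce by F -> id : pop 1, push F -> stack = [T, *, F] (size 3)
  Action 7: reduce by T -> T * F : pop 3, push T -> stack = [T] (size 1)
  Action 8: shift '*' : push -> stack = [T, *] (size 2)
  Action 9: shift 'num' : push -> stack = [T, *, num] (size 3)
Final stack size: 3

3


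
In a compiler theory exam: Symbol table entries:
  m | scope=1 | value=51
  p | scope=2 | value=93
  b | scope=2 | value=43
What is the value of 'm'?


Searching symbol table for 'm':
  m | scope=1 | value=51 <- MATCH
  p | scope=2 | value=93
  b | scope=2 | value=43
Found 'm' at scope 1 with value 51

51


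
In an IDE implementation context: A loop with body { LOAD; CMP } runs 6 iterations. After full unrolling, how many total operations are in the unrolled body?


Loop body operations: LOAD, CMP (2 ops per iteration)
Unrolling 6 iterations:
  Iteration 1: LOAD, CMP (2 ops)
  Iteration 2: LOAD, CMP (2 ops)
  Iteration 3: LOAD, CMP (2 ops)
  Iteration 4: LOAD, CMP (2 ops)
  Iteration 5: LOAD, CMP (2 ops)
  Iteration 6: LOAD, CMP (2 ops)
Total: 6 iterations * 2 ops/iter = 12 operations

12


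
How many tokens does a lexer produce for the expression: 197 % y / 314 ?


Scanning '197 % y / 314'
Token 1: '197' -> integer_literal
Token 2: '%' -> operator
Token 3: 'y' -> identifier
Token 4: '/' -> operator
Token 5: '314' -> integer_literal
Total tokens: 5

5


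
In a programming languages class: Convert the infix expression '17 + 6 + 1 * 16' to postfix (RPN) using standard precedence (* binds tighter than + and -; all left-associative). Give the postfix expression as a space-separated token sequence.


Applying the shunting-yard algorithm:
  Operand 17 -> output
  Push '+' onto operator stack -> op-stack: [+]
  Operand 6 -> output
  See '+' (prec 1); top '+' (prec 1) >= it -> pop '+' to output
  Push '+' onto operator stack -> op-stack: [+]
  Operand 1 -> output
  Push '*' onto operator stack -> op-stack: [+, *]
  Operand 16 -> output
  End of input: pop '*' to output
  End of input: pop '+' to output
Postfix result: 17 6 + 1 16 * +

17 6 + 1 16 * +


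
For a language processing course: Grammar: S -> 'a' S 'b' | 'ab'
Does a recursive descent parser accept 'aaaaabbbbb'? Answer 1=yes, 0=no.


Grammar accepts strings of the form a^n b^n (n >= 1)
Word: 'aaaaabbbbb'
Counting: 5 a's and 5 b's
Check: 5 == 5? Yes
Derivation (S -> aSb applied 4 time(s), then S -> ab): S => aSb => aaSbb => aaaSbbb => aaaaSbbbb => aaaaabbbbb
Accepted

1


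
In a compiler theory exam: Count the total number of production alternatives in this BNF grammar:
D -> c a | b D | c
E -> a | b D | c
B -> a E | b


Counting alternatives per rule:
  D: 3 alternative(s)
  E: 3 alternative(s)
  B: 2 alternative(s)
Sum: 3 + 3 + 2 = 8

8


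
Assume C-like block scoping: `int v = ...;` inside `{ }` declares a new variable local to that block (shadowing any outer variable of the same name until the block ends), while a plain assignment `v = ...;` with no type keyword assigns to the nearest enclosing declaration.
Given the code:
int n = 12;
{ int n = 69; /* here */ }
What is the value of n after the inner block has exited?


Analyzing scoping rules:
Outer scope: declares n = 12
Inner block: 'int n = 69;' declares a NEW n that shadows the outer one
When the block exits the inner n goes out of scope; the outer n was never modified -> 12
Result: 12

12


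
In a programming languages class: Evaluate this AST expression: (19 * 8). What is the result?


Expression: (19 * 8)
Evaluating step by step:
  19 * 8 = 152
Result: 152

152


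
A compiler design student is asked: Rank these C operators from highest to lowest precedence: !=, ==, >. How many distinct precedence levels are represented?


Looking up precedence for each operator:
  != -> precedence 3
  == -> precedence 3
  > -> precedence 4
Sorted highest to lowest: >, !=, ==
Distinct precedence values: [4, 3]
Number of distinct levels: 2

2


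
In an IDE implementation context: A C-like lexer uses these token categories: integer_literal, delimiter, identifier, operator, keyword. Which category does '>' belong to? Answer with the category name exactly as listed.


Token: '>'
Checking categories:
  identifier: no
  integer_literal: no
  operator: YES
  keyword: no
  delimiter: no
Category: operator

operator


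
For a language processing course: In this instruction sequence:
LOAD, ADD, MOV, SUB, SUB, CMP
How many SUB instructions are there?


Scanning instruction sequence for SUB:
  Position 1: LOAD
  Position 2: ADD
  Position 3: MOV
  Position 4: SUB <- MATCH
  Position 5: SUB <- MATCH
  Position 6: CMP
Matches at positions: [4, 5]
Total SUB count: 2

2


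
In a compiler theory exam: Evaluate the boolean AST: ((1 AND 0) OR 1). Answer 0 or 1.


Step 1: Evaluate inner node
  1 AND 0 = 0
Step 2: Evaluate root node
  0 OR 1 = 1

1


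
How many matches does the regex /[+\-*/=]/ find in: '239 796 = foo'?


Pattern: /[+\-*/=]/ (operators)
Input: '239 796 = foo'
Scanning for matches:
  Match 1: '='
Total matches: 1

1


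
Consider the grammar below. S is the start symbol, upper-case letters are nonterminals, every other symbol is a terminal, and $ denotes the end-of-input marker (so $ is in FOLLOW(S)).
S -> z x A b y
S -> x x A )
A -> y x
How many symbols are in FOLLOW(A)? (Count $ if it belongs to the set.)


S is the start symbol and does not occur in any rule body, so FOLLOW(S) = {$}.
Examining every occurrence of A in a rule body:
  S -> z x A b y : A is followed by terminal 'b' -> add 'b'
  S -> x x A ) : A is followed by terminal ')' -> add ')'
  A -> y x : A does not occur in the body -> contributes nothing
FOLLOW(A) = {), b}
Count: 2

2


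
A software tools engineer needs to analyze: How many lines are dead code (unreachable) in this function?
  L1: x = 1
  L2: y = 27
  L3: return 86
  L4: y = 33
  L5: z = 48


Analyzing control flow:
  L1: reachable (before return)
  L2: reachable (before return)
  L3: reachable (return statement)
  L4: DEAD (after return at L3)
  L5: DEAD (after return at L3)
Return at L3, total lines = 5
Dead lines: L4 through L5
Count: 2

2


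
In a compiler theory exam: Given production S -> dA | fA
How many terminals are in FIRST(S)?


Production: S -> dA | fA
Examining each alternative for leading terminals:
  S -> dA : first terminal = 'd'
  S -> fA : first terminal = 'f'
FIRST(S) = {d, f}
Count: 2

2


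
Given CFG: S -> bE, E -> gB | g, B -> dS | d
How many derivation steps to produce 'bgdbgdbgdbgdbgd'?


Grammar: S -> bE, E -> gB | g, B -> dS | d
Deriving 'bgdbgdbgdbgdbgd':
Step 1: S -> bE => bE
Step 2: E -> gB => bgB
Step 3: B -> dS => bgdS
Step 4: S -> bE => bgdbE
Step 5: E -> gB => bgdbgB
Step 6: B -> dS => bgdbgdS
Step 7: S -> bE => bgdbgdbE
Step 8: E -> gB => bgdbgdbgB
Step 9: B -> dS => bgdbgdbgdS
Step 10: S -> bE => bgdbgdbgdbE
Step 11: E -> gB => bgdbgdbgdbgB
Step 12: B -> dS => bgdbgdbgdbgdS
Step 13: S -> bE => bgdbgdbgdbgdbE
Step 14: E -> gB => bgdbgdbgdbgdbgB
Step 15: B -> d => bgdbgdbgdbgdbgd
Total derivation steps: 15

15


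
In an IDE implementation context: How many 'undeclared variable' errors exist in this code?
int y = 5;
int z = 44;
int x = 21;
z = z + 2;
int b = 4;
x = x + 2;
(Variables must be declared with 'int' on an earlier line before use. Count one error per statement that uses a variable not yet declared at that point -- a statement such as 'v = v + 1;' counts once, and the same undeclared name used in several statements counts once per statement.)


Scanning code line by line:
  Line 1: declare 'y' -> declared = ['y']
  Line 2: declare 'z' -> declared = ['y', 'z']
  Line 3: declare 'x' -> declared = ['x', 'y', 'z']
  Line 4: use 'z' -> OK (declared)
  Line 5: declare 'b' -> declared = ['b', 'x', 'y', 'z']
  Line 6: use 'x' -> OK (declared)
Total undeclared variable errors: 0

0


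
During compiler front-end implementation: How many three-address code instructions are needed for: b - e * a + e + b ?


Expression: b - e * a + e + b
Generating three-address code (respecting * over +/- precedence):
  Instruction 1: t1 = e * a
  Instruction 2: t2 = b - t1
  Instruction 3: t3 = t2 + e
  Instruction 4: t4 = t3 + b
Total instructions: 4

4


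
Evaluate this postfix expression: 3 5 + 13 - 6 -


Processing tokens left to right:
Push 3, Push 5
Pop 3 and 5, compute 3 + 5 = 8, push 8
Push 13
Pop 8 and 13, compute 8 - 13 = -5, push -5
Push 6
Pop -5 and 6, compute -5 - 6 = -11, push -11
Stack result: -11

-11


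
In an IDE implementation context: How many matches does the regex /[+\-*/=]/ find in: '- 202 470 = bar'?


Pattern: /[+\-*/=]/ (operators)
Input: '- 202 470 = bar'
Scanning for matches:
  Match 1: '-'
  Match 2: '='
Total matches: 2

2


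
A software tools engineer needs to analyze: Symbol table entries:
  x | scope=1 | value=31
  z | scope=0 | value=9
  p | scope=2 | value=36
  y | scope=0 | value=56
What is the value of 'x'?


Searching symbol table for 'x':
  x | scope=1 | value=31 <- MATCH
  z | scope=0 | value=9
  p | scope=2 | value=36
  y | scope=0 | value=56
Found 'x' at scope 1 with value 31

31


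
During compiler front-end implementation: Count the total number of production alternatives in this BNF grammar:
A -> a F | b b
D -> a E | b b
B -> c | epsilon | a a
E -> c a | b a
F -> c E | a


Counting alternatives per rule:
  A: 2 alternative(s)
  D: 2 alternative(s)
  B: 3 alternative(s)
  E: 2 alternative(s)
  F: 2 alternative(s)
Sum: 2 + 2 + 3 + 2 + 2 = 11

11


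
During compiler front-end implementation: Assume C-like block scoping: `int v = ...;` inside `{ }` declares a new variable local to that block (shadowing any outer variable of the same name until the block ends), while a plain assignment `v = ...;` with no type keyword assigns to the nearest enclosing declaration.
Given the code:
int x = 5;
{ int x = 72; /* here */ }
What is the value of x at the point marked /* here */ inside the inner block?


Analyzing scoping rules:
Outer scope: declares x = 5
Inner block: 'int x = 72;' declares a NEW x that shadows the outer one
Inside the block the inner declaration is in scope -> 72
Result: 72

72


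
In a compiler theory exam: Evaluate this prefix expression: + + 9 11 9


Parsing prefix expression: + + 9 11 9
Step 1: Innermost operation '+ 9 11'
  9 + 11 = 20
Step 2: Outer operation '+ [20] 9'
  20 + 9 = 29

29


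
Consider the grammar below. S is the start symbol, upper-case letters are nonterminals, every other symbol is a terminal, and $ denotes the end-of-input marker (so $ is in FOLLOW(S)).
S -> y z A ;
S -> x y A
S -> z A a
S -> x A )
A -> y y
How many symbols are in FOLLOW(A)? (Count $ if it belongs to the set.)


S is the start symbol and does not occur in any rule body, so FOLLOW(S) = {$}.
Examining every occurrence of A in a rule body:
  S -> y z A ; : A is followed by terminal ';' -> add ';'
  S -> x y A : A is at the right end -> add FOLLOW(S) = {$}
  S -> z A a : A is followed by terminal 'a' -> add 'a'
  S -> x A ) : A is followed by terminal ')' -> add ')'
  A -> y y : A does not occur in the body -> contributes nothing
FOLLOW(A) = {), ;, a, $}
Count: 4

4


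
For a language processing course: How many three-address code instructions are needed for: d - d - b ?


Expression: d - d - b
Generating three-address code (respecting * over +/- precedence):
  Instruction 1: t1 = d - d
  Instruction 2: t2 = t1 - b
Total instructions: 2

2


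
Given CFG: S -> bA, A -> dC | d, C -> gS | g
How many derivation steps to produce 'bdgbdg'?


Grammar: S -> bA, A -> dC | d, C -> gS | g
Deriving 'bdgbdg':
Step 1: S -> bA => bA
Step 2: A -> dC => bdC
Step 3: C -> gS => bdgS
Step 4: S -> bA => bdgbA
Step 5: A -> dC => bdgbdC
Step 6: C -> g => bdgbdg
Total derivation steps: 6

6


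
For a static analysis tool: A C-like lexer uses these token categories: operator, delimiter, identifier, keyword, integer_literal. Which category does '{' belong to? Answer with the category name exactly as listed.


Token: '{'
Checking categories:
  identifier: no
  integer_literal: no
  operator: no
  keyword: no
  delimiter: YES
Category: delimiter

delimiter


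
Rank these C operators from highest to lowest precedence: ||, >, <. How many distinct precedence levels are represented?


Looking up precedence for each operator:
  || -> precedence 1
  > -> precedence 4
  < -> precedence 4
Sorted highest to lowest: >, <, ||
Distinct precedence values: [4, 1]
Number of distinct levels: 2

2


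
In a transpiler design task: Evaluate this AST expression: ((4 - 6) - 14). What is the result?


Expression: ((4 - 6) - 14)
Evaluating step by step:
  4 - 6 = -2
  -2 - 14 = -16
Result: -16

-16


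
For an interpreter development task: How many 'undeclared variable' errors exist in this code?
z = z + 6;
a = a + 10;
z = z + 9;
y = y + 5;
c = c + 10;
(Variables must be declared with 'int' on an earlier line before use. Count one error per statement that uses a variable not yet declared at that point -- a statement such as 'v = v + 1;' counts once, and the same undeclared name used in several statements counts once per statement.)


Scanning code line by line:
  Line 1: use 'z' -> ERROR (undeclared)
  Line 2: use 'a' -> ERROR (undeclared)
  Line 3: use 'z' -> ERROR (undeclared)
  Line 4: use 'y' -> ERROR (undeclared)
  Line 5: use 'c' -> ERROR (undeclared)
Total undeclared variable errors: 5

5


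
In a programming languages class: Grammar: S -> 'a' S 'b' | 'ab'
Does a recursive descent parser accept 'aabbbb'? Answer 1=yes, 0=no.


Grammar accepts strings of the form a^n b^n (n >= 1)
Word: 'aabbbb'
Counting: 2 a's and 4 b's
Check: 2 == 4? No
Mismatch: a-count != b-count
Rejected

0


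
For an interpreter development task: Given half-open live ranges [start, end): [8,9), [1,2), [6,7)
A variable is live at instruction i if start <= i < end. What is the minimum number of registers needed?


Live ranges:
  Var0: [8, 9)
  Var1: [1, 2)
  Var2: [6, 7)
Sweep-line events (position, delta, active):
  pos=1 start -> active=1
  pos=2 end -> active=0
  pos=6 start -> active=1
  pos=7 end -> active=0
  pos=8 start -> active=1
  pos=9 end -> active=0
Maximum simultaneous active: 1
Minimum registers needed: 1

1


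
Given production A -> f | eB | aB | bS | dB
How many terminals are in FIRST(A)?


Production: A -> f | eB | aB | bS | dB
Examining each alternative for leading terminals:
  A -> f : first terminal = 'f'
  A -> eB : first terminal = 'e'
  A -> aB : first terminal = 'a'
  A -> bS : first terminal = 'b'
  A -> dB : first terminal = 'd'
FIRST(A) = {a, b, d, e, f}
Count: 5

5


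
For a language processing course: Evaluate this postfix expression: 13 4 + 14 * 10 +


Processing tokens left to right:
Push 13, Push 4
Pop 13 and 4, compute 13 + 4 = 17, push 17
Push 14
Pop 17 and 14, compute 17 * 14 = 238, push 238
Push 10
Pop 238 and 10, compute 238 + 10 = 248, push 248
Stack result: 248

248


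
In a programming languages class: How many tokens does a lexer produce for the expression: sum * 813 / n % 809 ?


Scanning 'sum * 813 / n % 809'
Token 1: 'sum' -> identifier
Token 2: '*' -> operator
Token 3: '813' -> integer_literal
Token 4: '/' -> operator
Token 5: 'n' -> identifier
Token 6: '%' -> operator
Token 7: '809' -> integer_literal
Total tokens: 7

7


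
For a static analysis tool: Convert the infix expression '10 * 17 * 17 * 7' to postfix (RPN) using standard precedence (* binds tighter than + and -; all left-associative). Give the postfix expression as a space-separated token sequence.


Applying the shunting-yard algorithm:
  Operand 10 -> output
  Push '*' onto operator stack -> op-stack: [*]
  Operand 17 -> output
  See '*' (prec 2); top '*' (prec 2) >= it -> pop '*' to output
  Push '*' onto operator stack -> op-stack: [*]
  Operand 17 -> output
  See '*' (prec 2); top '*' (prec 2) >= it -> pop '*' to output
  Push '*' onto operator stack -> op-stack: [*]
  Operand 7 -> output
  End of input: pop '*' to output
Postfix result: 10 17 * 17 * 7 *

10 17 * 17 * 7 *


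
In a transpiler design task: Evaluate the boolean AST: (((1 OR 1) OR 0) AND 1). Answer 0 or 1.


Step 1: Evaluate inner node
  1 OR 1 = 1
Step 2: Evaluate next node
  1 OR 0 = 1
Step 3: Evaluate root node
  1 AND 1 = 1

1


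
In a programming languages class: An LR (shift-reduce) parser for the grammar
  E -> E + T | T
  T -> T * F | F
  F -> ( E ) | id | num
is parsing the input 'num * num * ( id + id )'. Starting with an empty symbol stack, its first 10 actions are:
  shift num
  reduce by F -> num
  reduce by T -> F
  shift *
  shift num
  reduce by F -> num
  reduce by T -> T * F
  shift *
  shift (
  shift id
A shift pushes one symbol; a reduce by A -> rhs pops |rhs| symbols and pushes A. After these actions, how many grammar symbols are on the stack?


Tracking the symbol stack through each action:
  Action 1: shift 'num' : push -> stack = [num] (size 1)
  Action 2: reduce by F -> num : pop 1, push F -> stack = [F] (size 1)
  Action 3: reduce by T -> F : pop 1, push T -> stack = [T] (size 1)
  Action 4: shift '*' : push -> stack = [T, *] (size 2)
  Action 5: shift 'num' : push -> stack = [T, *, num] (size 3)
  Action 6: reduce by F -> num : pop 1, push F -> stack = [T, *, F] (size 3)
  Action 7: reduce by T -> T * F : pop 3, push T -> stack = [T] (size 1)
  Action 8: shift '*' : push -> stack = [T, *] (size 2)
  Action 9: shift '(' : push -> stack = [T, *, (] (size 3)
  Action 10: shift 'id' : push -> stack = [T, *, (, id] (size 4)
Final stack size: 4

4


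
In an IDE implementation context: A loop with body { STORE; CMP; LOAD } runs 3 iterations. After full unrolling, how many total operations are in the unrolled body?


Loop body operations: STORE, CMP, LOAD (3 ops per iteration)
Unrolling 3 iterations:
  Iteration 1: STORE, CMP, LOAD (3 ops)
  Iteration 2: STORE, CMP, LOAD (3 ops)
  Iteration 3: STORE, CMP, LOAD (3 ops)
Total: 3 iterations * 3 ops/iter = 9 operations

9


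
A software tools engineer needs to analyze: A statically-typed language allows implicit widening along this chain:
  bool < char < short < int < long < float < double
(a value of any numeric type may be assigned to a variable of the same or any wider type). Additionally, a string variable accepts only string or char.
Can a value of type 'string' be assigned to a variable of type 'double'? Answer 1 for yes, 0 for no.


Target variable type: double
Source value type: string
Rule: string cannot widen to any numeric type
Result: 0

0


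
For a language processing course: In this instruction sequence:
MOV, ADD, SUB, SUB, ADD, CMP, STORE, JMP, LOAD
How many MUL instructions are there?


Scanning instruction sequence for MUL:
  Position 1: MOV
  Position 2: ADD
  Position 3: SUB
  Position 4: SUB
  Position 5: ADD
  Position 6: CMP
  Position 7: STORE
  Position 8: JMP
  Position 9: LOAD
Matches at positions: []
Total MUL count: 0

0


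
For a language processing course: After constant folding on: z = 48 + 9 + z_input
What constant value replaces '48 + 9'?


Identifying constant sub-expression:
  Original: z = 48 + 9 + z_input
  48 and 9 are both compile-time constants
  Evaluating: 48 + 9 = 57
  After folding: z = 57 + z_input

57


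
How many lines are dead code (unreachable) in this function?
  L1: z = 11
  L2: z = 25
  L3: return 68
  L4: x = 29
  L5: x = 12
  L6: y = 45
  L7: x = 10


Analyzing control flow:
  L1: reachable (before return)
  L2: reachable (before return)
  L3: reachable (return statement)
  L4: DEAD (after return at L3)
  L5: DEAD (after return at L3)
  L6: DEAD (after return at L3)
  L7: DEAD (after return at L3)
Return at L3, total lines = 7
Dead lines: L4 through L7
Count: 4

4


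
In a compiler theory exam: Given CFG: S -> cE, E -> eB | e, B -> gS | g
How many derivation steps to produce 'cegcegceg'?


Grammar: S -> cE, E -> eB | e, B -> gS | g
Deriving 'cegcegceg':
Step 1: S -> cE => cE
Step 2: E -> eB => ceB
Step 3: B -> gS => cegS
Step 4: S -> cE => cegcE
Step 5: E -> eB => cegceB
Step 6: B -> gS => cegcegS
Step 7: S -> cE => cegcegcE
Step 8: E -> eB => cegcegceB
Step 9: B -> g => cegcegceg
Total derivation steps: 9

9


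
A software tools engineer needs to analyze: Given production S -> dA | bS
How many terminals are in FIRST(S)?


Production: S -> dA | bS
Examining each alternative for leading terminals:
  S -> dA : first terminal = 'd'
  S -> bS : first terminal = 'b'
FIRST(S) = {b, d}
Count: 2

2


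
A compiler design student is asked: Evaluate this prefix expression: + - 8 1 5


Parsing prefix expression: + - 8 1 5
Step 1: Innermost operation '- 8 1'
  8 - 1 = 7
Step 2: Outer operation '+ [7] 5'
  7 + 5 = 12

12


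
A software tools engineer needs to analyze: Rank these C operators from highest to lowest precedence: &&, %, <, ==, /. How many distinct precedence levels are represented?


Looking up precedence for each operator:
  && -> precedence 2
  % -> precedence 6
  < -> precedence 4
  == -> precedence 3
  / -> precedence 6
Sorted highest to lowest: %, /, <, ==, &&
Distinct precedence values: [6, 4, 3, 2]
Number of distinct levels: 4

4


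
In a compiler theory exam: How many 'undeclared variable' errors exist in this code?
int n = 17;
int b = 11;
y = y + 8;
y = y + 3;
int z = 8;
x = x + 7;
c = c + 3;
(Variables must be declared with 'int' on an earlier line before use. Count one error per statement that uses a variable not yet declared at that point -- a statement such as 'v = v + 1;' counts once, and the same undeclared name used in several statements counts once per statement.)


Scanning code line by line:
  Line 1: declare 'n' -> declared = ['n']
  Line 2: declare 'b' -> declared = ['b', 'n']
  Line 3: use 'y' -> ERROR (undeclared)
  Line 4: use 'y' -> ERROR (undeclared)
  Line 5: declare 'z' -> declared = ['b', 'n', 'z']
  Line 6: use 'x' -> ERROR (undeclared)
  Line 7: use 'c' -> ERROR (undeclared)
Total undeclared variable errors: 4

4
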